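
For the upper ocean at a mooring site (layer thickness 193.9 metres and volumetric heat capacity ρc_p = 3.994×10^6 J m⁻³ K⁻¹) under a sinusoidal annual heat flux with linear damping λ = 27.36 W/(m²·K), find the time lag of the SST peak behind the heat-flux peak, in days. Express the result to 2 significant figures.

81 days

Areal heat capacity C = ρc_p × D = 3.994×10^6 × 193.9 = 7.74×10^8 J m⁻² K⁻¹.
ω = 2π / 3.15×10^7 s = 1.99×10^-7 s⁻¹.
Phase lag φ = arctan(Cω/λ) = arctan(154/27.36) = 1.40 rad.
Time lag = φ / ω = 1.40 / 1.99×10^-7 = 7.00×10^6 s = 81.1 days.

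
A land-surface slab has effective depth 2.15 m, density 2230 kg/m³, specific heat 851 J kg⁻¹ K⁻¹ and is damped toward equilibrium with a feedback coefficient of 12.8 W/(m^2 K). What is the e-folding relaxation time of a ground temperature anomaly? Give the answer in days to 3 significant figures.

3.69 days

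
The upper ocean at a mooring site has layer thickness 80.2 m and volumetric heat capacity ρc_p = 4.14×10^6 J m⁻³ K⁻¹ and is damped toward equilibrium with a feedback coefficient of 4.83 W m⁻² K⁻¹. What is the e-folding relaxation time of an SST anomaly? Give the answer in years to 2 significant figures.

2.2 years

Areal heat capacity C = ρc_p × D = 4.14×10^6 × 80.2 = 3.32×10^8 J/(m^2 K).
Relaxation time τ = C / λ = 3.32×10^8 / 4.83 = 6.87×10^7 s.
In years: 6.87×10^7 s / (3.156×10^7 s/year) = 2.18 years.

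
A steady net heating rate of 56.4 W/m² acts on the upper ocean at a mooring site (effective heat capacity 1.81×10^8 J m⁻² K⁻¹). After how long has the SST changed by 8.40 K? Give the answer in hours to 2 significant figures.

7500 hours

Areal heat capacity C = 1.81×10^8 J m⁻² K⁻¹ (given).
Time required: Δt = C ΔT / F = 1.81×10^8 × 8.40 / 56.4 = 2.70×10^7 s.
In hours: 2.70×10^7 s / (3600 s/hour) = 7490 hours.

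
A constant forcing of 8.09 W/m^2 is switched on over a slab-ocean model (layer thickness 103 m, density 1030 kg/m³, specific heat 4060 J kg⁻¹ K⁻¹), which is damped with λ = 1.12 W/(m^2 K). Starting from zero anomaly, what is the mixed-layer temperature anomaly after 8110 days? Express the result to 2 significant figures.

6.1 K

Areal heat capacity C = ρ c_p D = 1030 × 4060 × 103 = 4.31×10^8 J m⁻² K⁻¹.
τ = C / λ = 4.31×10^8 / 1.12 = 3.85×10^8 s.
Equilibrium anomaly ΔT_eq = F / λ = 8.09 / 1.12 = 7.22 K.
t = 8110 days = 7.01×10^8 s, so t/τ = 1.82.
ΔT(t) = ΔT_eq (1 − e^(−t/τ)) = 7.22 × (1 − e^−1.82) = 6.06 K.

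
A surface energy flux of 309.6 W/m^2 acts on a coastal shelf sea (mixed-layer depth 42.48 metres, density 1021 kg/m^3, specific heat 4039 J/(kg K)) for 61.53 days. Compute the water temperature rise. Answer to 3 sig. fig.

9.40 K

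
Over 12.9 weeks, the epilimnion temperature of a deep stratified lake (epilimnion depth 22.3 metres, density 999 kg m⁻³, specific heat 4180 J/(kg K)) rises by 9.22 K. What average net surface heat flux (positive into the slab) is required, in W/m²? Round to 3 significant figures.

110

Areal heat capacity C = ρ c_p D = 999 × 4180 × 22.3 = 9.31×10^7 J/(m²·K).
Required heat per unit area: Q = C ΔT = 9.31×10^7 × 9.22 = 8.59×10^8 J/m².
Flux F = Q / Δt = 8.59×10^8 / 7.80×10^6 s = 110 W/m².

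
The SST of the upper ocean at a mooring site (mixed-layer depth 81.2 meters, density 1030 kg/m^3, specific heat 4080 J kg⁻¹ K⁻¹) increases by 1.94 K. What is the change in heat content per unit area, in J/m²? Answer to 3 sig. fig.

Areal heat capacity C = ρ c_p D = 1030 × 4080 × 81.2 = 3.41×10^8 J/(m^2 K).
ΔQ = C ΔT = 3.41×10^8 × 1.94 = 6.62×10^8 J/m².

6.62×10^8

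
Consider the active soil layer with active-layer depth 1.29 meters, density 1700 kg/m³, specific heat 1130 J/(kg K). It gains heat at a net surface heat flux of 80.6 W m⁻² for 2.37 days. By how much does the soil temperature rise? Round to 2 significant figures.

Areal heat capacity C = ρ c_p D = 1700 × 1130 × 1.29 = 2.48×10^6 J/(m^2 K).
Net heat input Q = F Δt = 80.6 × (2.37 days × 86400 s/day) = 1.65×10^7 J/m².
ΔT = Q / C = 1.65×10^7 / 2.48×10^6 = 6.66 K.

6.7 K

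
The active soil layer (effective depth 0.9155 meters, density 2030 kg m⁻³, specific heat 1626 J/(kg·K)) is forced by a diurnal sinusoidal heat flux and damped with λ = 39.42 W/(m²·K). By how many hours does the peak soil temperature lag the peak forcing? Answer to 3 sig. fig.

5.32 hours

Areal heat capacity C = ρ c_p D = 2030 × 1626 × 0.9155 = 3.02×10^6 J m⁻² K⁻¹.
ω = 2π / 86400 s = 7.27×10^-5 s⁻¹.
Phase lag φ = arctan(Cω/λ) = arctan(220/39.42) = 1.39 rad.
Time lag = φ / ω = 1.39 / 7.27×10^-5 = 19200 s = 5.32 hours.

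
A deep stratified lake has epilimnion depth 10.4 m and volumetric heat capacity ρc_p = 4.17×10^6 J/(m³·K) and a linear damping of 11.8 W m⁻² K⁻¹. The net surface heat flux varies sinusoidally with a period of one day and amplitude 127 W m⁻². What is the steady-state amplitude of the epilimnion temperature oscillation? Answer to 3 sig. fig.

0.0403 K

Areal heat capacity C = ρc_p × D = 4.17×10^6 × 10.4 = 4.34×10^7 J/(m^2 K).
Angular frequency ω = 2π / T = 2π / 86400 s = 7.27×10^-5 s⁻¹.
√((Cω)² + λ²) = √((3150)² + 11.8²) = 3150 W/(m²·K).
Amplitude A = F₀ / √((Cω)²+λ²) = 127 / 3150 = 0.0403 K.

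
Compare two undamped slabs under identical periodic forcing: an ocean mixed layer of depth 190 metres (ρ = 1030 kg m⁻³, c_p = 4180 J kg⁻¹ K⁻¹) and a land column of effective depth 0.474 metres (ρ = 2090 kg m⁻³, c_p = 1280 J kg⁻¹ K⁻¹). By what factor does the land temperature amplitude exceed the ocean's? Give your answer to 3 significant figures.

645

C_ocean = 1030 × 4180 × 190 = 8.18×10^8 J/(m²·K).
C_land = 2090 × 1280 × 0.474 = 1.27×10^6 J/(m²·K).
Undamped amplitude ∝ 1/C, so A_land/A_ocean = C_ocean/C_land = 645.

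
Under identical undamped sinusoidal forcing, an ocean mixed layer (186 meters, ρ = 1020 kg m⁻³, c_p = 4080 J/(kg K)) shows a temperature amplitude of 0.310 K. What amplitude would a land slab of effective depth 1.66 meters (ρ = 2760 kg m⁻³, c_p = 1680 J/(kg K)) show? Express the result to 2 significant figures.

31 K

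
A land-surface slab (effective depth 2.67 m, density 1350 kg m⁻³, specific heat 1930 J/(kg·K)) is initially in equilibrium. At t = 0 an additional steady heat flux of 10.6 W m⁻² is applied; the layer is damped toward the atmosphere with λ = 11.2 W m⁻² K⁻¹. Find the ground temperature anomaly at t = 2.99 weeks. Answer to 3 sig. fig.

Areal heat capacity C = ρ c_p D = 1350 × 1930 × 2.67 = 6.96×10^6 J/(m²·K).
τ = C / λ = 6.96×10^6 / 11.2 = 6.21×10^5 s.
Equilibrium anomaly ΔT_eq = F / λ = 10.6 / 11.2 = 0.946 K.
t = 2.99 weeks = 1.81×10^6 s, so t/τ = 2.91.
ΔT(t) = ΔT_eq (1 − e^(−t/τ)) = 0.946 × (1 − e^−2.91) = 0.895 K.

0.895 K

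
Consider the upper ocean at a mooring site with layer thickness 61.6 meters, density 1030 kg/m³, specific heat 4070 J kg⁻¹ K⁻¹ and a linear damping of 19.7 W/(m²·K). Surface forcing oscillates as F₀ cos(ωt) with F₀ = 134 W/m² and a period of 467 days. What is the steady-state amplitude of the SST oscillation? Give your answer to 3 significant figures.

Areal heat capacity C = ρ c_p D = 1030 × 4070 × 61.6 = 2.58×10^8 J/(m²·K).
Angular frequency ω = 2π / T = 2π / 4.03×10^7 s = 1.56×10^-7 s⁻¹.
√((Cω)² + λ²) = √((40.2)² + 19.7²) = 44.8 W/(m²·K).
Amplitude A = F₀ / √((Cω)²+λ²) = 134 / 44.8 = 2.99 K.

2.99 K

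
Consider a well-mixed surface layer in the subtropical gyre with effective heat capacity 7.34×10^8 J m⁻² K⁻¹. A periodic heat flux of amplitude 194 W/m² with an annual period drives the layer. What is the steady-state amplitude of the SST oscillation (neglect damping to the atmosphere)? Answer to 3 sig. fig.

Areal heat capacity C = 7.34×10^8 J m⁻² K⁻¹ (given).
Angular frequency ω = 2π / T = 2π / 3.15×10^7 s = 1.99×10^-7 s⁻¹.
Cω = 7.34×10^8 × 1.99×10^-7 = 146 W/(m²·K).
Amplitude A = F₀ / (Cω) = 194 / 146 = 1.33 K.

1.33 K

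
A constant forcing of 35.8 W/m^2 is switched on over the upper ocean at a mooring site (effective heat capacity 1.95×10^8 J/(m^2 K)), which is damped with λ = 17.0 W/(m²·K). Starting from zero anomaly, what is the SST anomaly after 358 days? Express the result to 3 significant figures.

1.96 K

Areal heat capacity C = 1.95×10^8 J/(m^2 K) (given).
τ = C / λ = 1.95×10^8 / 17.0 = 1.15×10^7 s.
Equilibrium anomaly ΔT_eq = F / λ = 35.8 / 17.0 = 2.11 K.
t = 358 days = 3.09×10^7 s, so t/τ = 2.70.
ΔT(t) = ΔT_eq (1 − e^(−t/τ)) = 2.11 × (1 − e^−2.70) = 1.96 K.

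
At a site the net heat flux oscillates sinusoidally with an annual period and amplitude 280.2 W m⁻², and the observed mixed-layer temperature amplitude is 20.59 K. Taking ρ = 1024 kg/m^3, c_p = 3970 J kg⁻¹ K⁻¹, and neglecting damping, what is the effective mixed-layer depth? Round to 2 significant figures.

17 m

ω = 2π / 3.15×10^7 s = 1.99×10^-7 s⁻¹.
Required C = F₀ / (A ω) = 280.2 / (20.59 × 1.99×10^-7) = 6.83×10^7 J/(m²·K).
D = C / (ρ c_p) = 6.83×10^7 / (1024 × 3970) = 16.8 m.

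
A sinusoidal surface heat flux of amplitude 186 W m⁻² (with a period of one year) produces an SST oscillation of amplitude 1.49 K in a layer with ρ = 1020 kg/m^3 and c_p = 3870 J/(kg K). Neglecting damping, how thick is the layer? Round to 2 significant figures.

ω = 2π / 3.15×10^7 s = 1.99×10^-7 s⁻¹.
Required C = F₀ / (A ω) = 186 / (1.49 × 1.99×10^-7) = 6.27×10^8 J/(m²·K).
D = C / (ρ c_p) = 6.27×10^8 / (1020 × 3870) = 159 m.

160 m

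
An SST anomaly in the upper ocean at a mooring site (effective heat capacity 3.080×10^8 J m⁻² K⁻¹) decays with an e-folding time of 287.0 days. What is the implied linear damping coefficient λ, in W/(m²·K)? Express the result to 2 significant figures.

12

Areal heat capacity C = 3.080×10^8 J m⁻² K⁻¹ (given).
τ = 287.0 days = 2.48×10^7 s.
λ = C / τ = 3.08×10^8 / 2.48×10^7 = 12.4 W/(m²·K).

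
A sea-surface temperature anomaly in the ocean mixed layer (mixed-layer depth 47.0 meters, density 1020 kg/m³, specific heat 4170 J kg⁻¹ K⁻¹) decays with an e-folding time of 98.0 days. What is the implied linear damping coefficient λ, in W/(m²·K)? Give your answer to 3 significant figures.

Areal heat capacity C = ρ c_p D = 1020 × 4170 × 47.0 = 2.00×10^8 J/(m²·K).
τ = 98.0 days = 8.47×10^6 s.
λ = C / τ = 2.00×10^8 / 8.47×10^6 = 23.6 W/(m²·K).

23.6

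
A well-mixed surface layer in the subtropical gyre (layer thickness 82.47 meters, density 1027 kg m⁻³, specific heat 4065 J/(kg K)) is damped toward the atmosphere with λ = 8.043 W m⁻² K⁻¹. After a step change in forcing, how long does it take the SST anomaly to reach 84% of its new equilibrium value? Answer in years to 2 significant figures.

2.5 years

Areal heat capacity C = ρ c_p D = 1027 × 4065 × 82.47 = 3.44×10^8 J/(m²·K).
τ = C / λ = 3.44×10^8 / 8.043 = 4.28×10^7 s.
Fraction reached: 1 − e^(−t/τ) = 0.84 ⇒ t = −τ ln(1 − 0.84) = τ × 1.83.
t = 7.84×10^7 s = 2.49 years.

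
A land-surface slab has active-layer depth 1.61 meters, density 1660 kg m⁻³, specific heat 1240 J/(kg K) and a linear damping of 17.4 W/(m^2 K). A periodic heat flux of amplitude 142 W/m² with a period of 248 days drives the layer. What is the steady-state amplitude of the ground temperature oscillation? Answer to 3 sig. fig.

8.15 K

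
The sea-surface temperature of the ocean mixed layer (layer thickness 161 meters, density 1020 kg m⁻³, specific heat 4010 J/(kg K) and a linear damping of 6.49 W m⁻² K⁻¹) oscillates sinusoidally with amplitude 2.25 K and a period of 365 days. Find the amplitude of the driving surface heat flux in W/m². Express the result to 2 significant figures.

Areal heat capacity C = ρ c_p D = 1020 × 4010 × 161 = 6.59×10^8 J/(m^2 K).
ω = 2π / 3.15×10^7 s = 1.99×10^-7 s⁻¹.
√((Cω)² + λ²) = √((131)² + 6.49²) = 131 W/(m²·K).
F₀ = A × √((Cω)²+λ²) = 2.25 × 131 = 296 W/m².

300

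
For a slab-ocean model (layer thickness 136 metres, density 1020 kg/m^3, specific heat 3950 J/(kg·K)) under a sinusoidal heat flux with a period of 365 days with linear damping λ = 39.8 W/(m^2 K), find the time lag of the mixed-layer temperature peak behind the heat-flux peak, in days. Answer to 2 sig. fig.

71 days

Areal heat capacity C = ρ c_p D = 1020 × 3950 × 136 = 5.48×10^8 J m⁻² K⁻¹.
ω = 2π / 3.15×10^7 s = 1.99×10^-7 s⁻¹.
Phase lag φ = arctan(Cω/λ) = arctan(109/39.8) = 1.22 rad.
Time lag = φ / ω = 1.22 / 1.99×10^-7 = 6.13×10^6 s = 70.9 days.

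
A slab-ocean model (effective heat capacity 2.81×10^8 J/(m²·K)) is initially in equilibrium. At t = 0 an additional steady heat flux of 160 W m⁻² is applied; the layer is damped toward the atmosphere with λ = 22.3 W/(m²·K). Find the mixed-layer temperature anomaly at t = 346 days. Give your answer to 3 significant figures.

Areal heat capacity C = 2.81×10^8 J/(m²·K) (given).
τ = C / λ = 2.81×10^8 / 22.3 = 1.26×10^7 s.
Equilibrium anomaly ΔT_eq = F / λ = 160 / 22.3 = 7.17 K.
t = 346 days = 2.99×10^7 s, so t/τ = 2.37.
ΔT(t) = ΔT_eq (1 − e^(−t/τ)) = 7.17 × (1 − e^−2.37) = 6.51 K.

6.51 K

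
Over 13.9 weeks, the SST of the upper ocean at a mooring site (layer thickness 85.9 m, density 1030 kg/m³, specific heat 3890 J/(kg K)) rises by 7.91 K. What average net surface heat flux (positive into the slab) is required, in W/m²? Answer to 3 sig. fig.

324

Areal heat capacity C = ρ c_p D = 1030 × 3890 × 85.9 = 3.44×10^8 J/(m^2 K).
Required heat per unit area: Q = C ΔT = 3.44×10^8 × 7.91 = 2.72×10^9 J/m².
Flux F = Q / Δt = 2.72×10^9 / 8.41×10^6 s = 324 W/m².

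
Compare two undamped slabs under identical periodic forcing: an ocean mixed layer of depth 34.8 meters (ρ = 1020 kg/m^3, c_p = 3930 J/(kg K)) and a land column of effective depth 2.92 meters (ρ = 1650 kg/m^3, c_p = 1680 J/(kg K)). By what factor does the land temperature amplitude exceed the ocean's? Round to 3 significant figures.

C_ocean = 1020 × 3930 × 34.8 = 1.39×10^8 J/(m²·K).
C_land = 1650 × 1680 × 2.92 = 8.09×10^6 J/(m²·K).
Undamped amplitude ∝ 1/C, so A_land/A_ocean = C_ocean/C_land = 17.2.

17.2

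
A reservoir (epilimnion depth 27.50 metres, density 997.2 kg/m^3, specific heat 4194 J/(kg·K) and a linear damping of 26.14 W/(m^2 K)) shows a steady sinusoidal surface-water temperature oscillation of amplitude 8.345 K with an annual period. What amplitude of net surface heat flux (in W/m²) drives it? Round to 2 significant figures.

290

Areal heat capacity C = ρ c_p D = 997.2 × 4194 × 27.50 = 1.15×10^8 J/(m^2 K).
ω = 2π / 3.15×10^7 s = 1.99×10^-7 s⁻¹.
√((Cω)² + λ²) = √((22.9)² + 26.14²) = 34.8 W/(m²·K).
F₀ = A × √((Cω)²+λ²) = 8.345 × 34.8 = 290 W/m².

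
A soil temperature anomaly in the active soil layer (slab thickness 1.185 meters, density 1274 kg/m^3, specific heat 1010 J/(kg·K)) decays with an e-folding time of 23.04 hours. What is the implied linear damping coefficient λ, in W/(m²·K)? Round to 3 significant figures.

18.4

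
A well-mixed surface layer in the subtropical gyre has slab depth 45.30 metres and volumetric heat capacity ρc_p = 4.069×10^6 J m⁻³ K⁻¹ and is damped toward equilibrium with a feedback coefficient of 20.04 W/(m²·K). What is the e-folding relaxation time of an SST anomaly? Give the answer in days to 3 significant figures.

106 days

Areal heat capacity C = ρc_p × D = 4.069×10^6 × 45.30 = 1.84×10^8 J m⁻² K⁻¹.
Relaxation time τ = C / λ = 1.84×10^8 / 20.04 = 9.20×10^6 s.
In days: 9.20×10^6 s / (86400 s/day) = 106 days.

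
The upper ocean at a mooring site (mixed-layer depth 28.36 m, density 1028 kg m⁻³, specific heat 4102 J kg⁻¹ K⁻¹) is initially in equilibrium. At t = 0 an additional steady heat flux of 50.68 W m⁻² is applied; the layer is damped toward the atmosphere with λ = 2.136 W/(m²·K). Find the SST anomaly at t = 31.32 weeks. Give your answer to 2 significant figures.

Areal heat capacity C = ρ c_p D = 1028 × 4102 × 28.36 = 1.20×10^8 J/(m²·K).
τ = C / λ = 1.20×10^8 / 2.136 = 5.60×10^7 s.
Equilibrium anomaly ΔT_eq = F / λ = 50.68 / 2.136 = 23.7 K.
t = 31.32 weeks = 1.89×10^7 s, so t/τ = 0.338.
ΔT(t) = ΔT_eq (1 − e^(−t/τ)) = 23.7 × (1 − e^−0.338) = 6.81 K.

6.8 K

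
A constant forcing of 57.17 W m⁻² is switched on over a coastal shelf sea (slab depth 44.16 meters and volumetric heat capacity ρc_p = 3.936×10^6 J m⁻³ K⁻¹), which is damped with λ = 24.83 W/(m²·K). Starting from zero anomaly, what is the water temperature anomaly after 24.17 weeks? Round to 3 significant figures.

Areal heat capacity C = ρc_p × D = 3.936×10^6 × 44.16 = 1.74×10^8 J m⁻² K⁻¹.
τ = C / λ = 1.74×10^8 / 24.83 = 7.00×10^6 s.
Equilibrium anomaly ΔT_eq = F / λ = 57.17 / 24.83 = 2.30 K.
t = 24.17 weeks = 1.46×10^7 s, so t/τ = 2.09.
ΔT(t) = ΔT_eq (1 − e^(−t/τ)) = 2.30 × (1 − e^−2.09) = 2.02 K.

2.02 K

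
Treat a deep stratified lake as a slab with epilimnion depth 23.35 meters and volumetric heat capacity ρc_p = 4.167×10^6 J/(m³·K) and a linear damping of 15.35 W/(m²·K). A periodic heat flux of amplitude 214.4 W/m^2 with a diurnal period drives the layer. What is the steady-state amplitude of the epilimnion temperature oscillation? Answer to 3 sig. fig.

Areal heat capacity C = ρc_p × D = 4.167×10^6 × 23.35 = 9.73×10^7 J m⁻² K⁻¹.
Angular frequency ω = 2π / T = 2π / 86400 s = 7.27×10^-5 s⁻¹.
√((Cω)² + λ²) = √((7080)² + 15.35²) = 7080 W/(m²·K).
Amplitude A = F₀ / √((Cω)²+λ²) = 214.4 / 7080 = 0.0303 K.

0.0303 K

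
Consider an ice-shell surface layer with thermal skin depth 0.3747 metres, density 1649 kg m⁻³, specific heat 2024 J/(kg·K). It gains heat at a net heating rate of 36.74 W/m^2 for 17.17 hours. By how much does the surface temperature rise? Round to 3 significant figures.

Areal heat capacity C = ρ c_p D = 1649 × 2024 × 0.3747 = 1.25×10^6 J/(m^2 K).
Net heat input Q = F Δt = 36.74 × (17.17 hours × 3600 s/hour) = 2.27×10^6 J/m².
ΔT = Q / C = 2.27×10^6 / 1.25×10^6 = 1.82 K.

1.82 K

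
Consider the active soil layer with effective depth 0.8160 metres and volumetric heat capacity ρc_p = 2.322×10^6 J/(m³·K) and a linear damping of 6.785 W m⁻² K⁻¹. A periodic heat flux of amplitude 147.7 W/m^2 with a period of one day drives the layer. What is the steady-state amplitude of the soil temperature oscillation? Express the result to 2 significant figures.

1.1 K

Areal heat capacity C = ρc_p × D = 2.322×10^6 × 0.8160 = 1.89×10^6 J/(m^2 K).
Angular frequency ω = 2π / T = 2π / 86400 s = 7.27×10^-5 s⁻¹.
√((Cω)² + λ²) = √((138)² + 6.785²) = 138 W/(m²·K).
Amplitude A = F₀ / √((Cω)²+λ²) = 147.7 / 138 = 1.07 K.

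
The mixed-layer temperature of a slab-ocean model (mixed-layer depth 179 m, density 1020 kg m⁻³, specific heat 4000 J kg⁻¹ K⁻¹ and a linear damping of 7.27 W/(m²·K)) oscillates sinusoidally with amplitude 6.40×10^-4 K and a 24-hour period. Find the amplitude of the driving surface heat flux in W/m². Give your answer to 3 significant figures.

34.0

Areal heat capacity C = ρ c_p D = 1020 × 4000 × 179 = 7.30×10^8 J/(m^2 K).
ω = 2π / 86400 s = 7.27×10^-5 s⁻¹.
√((Cω)² + λ²) = √((53100)² + 7.27²) = 53100 W/(m²·K).
F₀ = A × √((Cω)²+λ²) = 6.40×10^-4 × 53100 = 34.0 W/m².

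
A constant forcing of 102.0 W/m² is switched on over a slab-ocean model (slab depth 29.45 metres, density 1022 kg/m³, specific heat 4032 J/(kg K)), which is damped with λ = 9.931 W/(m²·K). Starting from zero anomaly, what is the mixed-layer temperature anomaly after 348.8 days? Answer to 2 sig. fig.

9.4 K

Areal heat capacity C = ρ c_p D = 1022 × 4032 × 29.45 = 1.21×10^8 J/(m²·K).
τ = C / λ = 1.21×10^8 / 9.931 = 1.22×10^7 s.
Equilibrium anomaly ΔT_eq = F / λ = 102.0 / 9.931 = 10.3 K.
t = 348.8 days = 3.01×10^7 s, so t/τ = 2.47.
ΔT(t) = ΔT_eq (1 − e^(−t/τ)) = 10.3 × (1 − e^−2.47) = 9.40 K.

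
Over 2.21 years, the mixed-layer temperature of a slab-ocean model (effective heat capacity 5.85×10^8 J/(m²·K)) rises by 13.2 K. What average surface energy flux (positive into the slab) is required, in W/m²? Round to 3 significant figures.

111

Areal heat capacity C = 5.85×10^8 J/(m²·K) (given).
Required heat per unit area: Q = C ΔT = 5.85×10^8 × 13.2 = 7.72×10^9 J/m².
Flux F = Q / Δt = 7.72×10^9 / 6.97×10^7 s = 111 W/m².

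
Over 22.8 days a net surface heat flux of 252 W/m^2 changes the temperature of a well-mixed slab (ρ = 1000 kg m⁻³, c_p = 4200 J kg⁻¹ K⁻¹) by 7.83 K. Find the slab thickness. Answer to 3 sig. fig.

15.1 m

Heat input Q = F Δt = 252 × 1.97×10^6 s = 4.96×10^8 J/m².
Required areal heat capacity C = Q / ΔT = 6.34×10^7 J/(m²·K).
Depth D = C / (ρ c_p) = 6.34×10^7 / (1000 × 4200) = 15.1 m.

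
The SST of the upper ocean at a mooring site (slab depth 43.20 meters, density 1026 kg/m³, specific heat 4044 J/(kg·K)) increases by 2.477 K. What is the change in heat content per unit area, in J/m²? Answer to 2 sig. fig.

4.4×10^8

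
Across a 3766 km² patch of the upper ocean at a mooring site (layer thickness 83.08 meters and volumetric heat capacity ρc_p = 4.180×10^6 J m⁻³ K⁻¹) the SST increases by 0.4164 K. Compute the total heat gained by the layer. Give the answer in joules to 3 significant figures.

Areal heat capacity C = ρc_p × D = 4.180×10^6 × 83.08 = 3.47×10^8 J/(m^2 K).
Heat per unit area: q = C ΔT = 3.47×10^8 × 0.4164 = 1.45×10^8 J/m².
Total heat: Q = q × A = 1.45×10^8 × (3766 × 10⁶ m²) = 5.45×10^17 J.

5.45×10^17 J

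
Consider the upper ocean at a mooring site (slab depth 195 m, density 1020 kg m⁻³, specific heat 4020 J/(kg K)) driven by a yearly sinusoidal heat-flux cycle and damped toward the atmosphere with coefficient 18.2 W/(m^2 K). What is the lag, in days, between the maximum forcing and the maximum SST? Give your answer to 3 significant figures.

84.6 days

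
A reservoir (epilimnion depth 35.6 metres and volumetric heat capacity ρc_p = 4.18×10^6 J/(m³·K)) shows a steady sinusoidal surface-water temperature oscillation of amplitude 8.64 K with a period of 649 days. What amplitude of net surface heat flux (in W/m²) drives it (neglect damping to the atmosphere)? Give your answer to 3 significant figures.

144

Areal heat capacity C = ρc_p × D = 4.18×10^6 × 35.6 = 1.49×10^8 J/(m²·K).
ω = 2π / 5.61×10^7 s = 1.12×10^-7 s⁻¹.
Cω = 1.49×10^8 × 1.12×10^-7 = 16.7 W/(m²·K).
F₀ = A × Cω = 8.64 × 16.7 = 144 W/m².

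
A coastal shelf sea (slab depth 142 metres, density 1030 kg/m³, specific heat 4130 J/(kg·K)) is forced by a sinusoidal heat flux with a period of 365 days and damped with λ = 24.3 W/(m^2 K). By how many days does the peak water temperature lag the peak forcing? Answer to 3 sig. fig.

Areal heat capacity C = ρ c_p D = 1030 × 4130 × 142 = 6.04×10^8 J m⁻² K⁻¹.
ω = 2π / 3.15×10^7 s = 1.99×10^-7 s⁻¹.
Phase lag φ = arctan(Cω/λ) = arctan(120/24.3) = 1.37 rad.
Time lag = φ / ω = 1.37 / 1.99×10^-7 = 6.88×10^6 s = 79.7 days.

79.7 days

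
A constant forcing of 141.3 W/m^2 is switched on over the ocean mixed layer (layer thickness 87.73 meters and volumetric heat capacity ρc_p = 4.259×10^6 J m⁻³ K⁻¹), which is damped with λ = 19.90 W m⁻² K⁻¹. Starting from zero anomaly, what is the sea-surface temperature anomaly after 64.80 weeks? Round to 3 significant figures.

Areal heat capacity C = ρc_p × D = 4.259×10^6 × 87.73 = 3.74×10^8 J m⁻² K⁻¹.
τ = C / λ = 3.74×10^8 / 19.90 = 1.88×10^7 s.
Equilibrium anomaly ΔT_eq = F / λ = 141.3 / 19.90 = 7.10 K.
t = 64.80 weeks = 3.92×10^7 s, so t/τ = 2.09.
ΔT(t) = ΔT_eq (1 − e^(−t/τ)) = 7.10 × (1 − e^−2.09) = 6.22 K.

6.22 K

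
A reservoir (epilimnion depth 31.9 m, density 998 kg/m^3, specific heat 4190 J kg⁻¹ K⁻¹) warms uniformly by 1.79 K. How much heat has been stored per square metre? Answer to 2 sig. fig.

2.4×10^8

Areal heat capacity C = ρ c_p D = 998 × 4190 × 31.9 = 1.33×10^8 J/(m^2 K).
ΔQ = C ΔT = 1.33×10^8 × 1.79 = 2.39×10^8 J/m².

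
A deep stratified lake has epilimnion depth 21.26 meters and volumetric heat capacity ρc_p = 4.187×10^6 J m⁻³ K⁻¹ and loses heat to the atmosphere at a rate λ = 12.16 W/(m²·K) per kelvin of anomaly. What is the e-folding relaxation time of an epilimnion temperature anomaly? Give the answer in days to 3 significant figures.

84.7 days

Areal heat capacity C = ρc_p × D = 4.187×10^6 × 21.26 = 8.90×10^7 J m⁻² K⁻¹.
Relaxation time τ = C / λ = 8.90×10^7 / 12.16 = 7.32×10^6 s.
In days: 7.32×10^6 s / (86400 s/day) = 84.7 days.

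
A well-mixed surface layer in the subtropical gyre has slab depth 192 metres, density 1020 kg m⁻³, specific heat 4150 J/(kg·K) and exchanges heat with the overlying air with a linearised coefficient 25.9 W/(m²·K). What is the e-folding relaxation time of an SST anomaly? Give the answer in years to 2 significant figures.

Areal heat capacity C = ρ c_p D = 1020 × 4150 × 192 = 8.13×10^8 J/(m²·K).
Relaxation time τ = C / λ = 8.13×10^8 / 25.9 = 3.14×10^7 s.
In years: 3.14×10^7 s / (3.156×10^7 s/year) = 0.994 years.

0.99 years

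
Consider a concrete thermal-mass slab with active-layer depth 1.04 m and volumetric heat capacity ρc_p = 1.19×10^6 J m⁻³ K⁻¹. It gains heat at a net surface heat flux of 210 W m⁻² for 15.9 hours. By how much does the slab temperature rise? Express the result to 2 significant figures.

Areal heat capacity C = ρc_p × D = 1.19×10^6 × 1.04 = 1.24×10^6 J/(m^2 K).
Net heat input Q = F Δt = 210 × (15.9 hours × 3600 s/hour) = 1.20×10^7 J/m².
ΔT = Q / C = 1.20×10^7 / 1.24×10^6 = 9.71 K.

9.7 K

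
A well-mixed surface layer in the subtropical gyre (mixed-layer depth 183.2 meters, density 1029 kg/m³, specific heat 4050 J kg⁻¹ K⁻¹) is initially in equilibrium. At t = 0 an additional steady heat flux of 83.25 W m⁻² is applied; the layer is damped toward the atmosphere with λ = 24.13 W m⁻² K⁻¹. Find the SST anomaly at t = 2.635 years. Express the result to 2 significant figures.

3.2 K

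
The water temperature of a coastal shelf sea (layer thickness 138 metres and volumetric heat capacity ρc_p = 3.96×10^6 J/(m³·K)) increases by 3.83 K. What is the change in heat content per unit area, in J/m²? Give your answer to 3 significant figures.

Areal heat capacity C = ρc_p × D = 3.96×10^6 × 138 = 5.46×10^8 J/(m²·K).
ΔQ = C ΔT = 5.46×10^8 × 3.83 = 2.09×10^9 J/m².

2.09×10^9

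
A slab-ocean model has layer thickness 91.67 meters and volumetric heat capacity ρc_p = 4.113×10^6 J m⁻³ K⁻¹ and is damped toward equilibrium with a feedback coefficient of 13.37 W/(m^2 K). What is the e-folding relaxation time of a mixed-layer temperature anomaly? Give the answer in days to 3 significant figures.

326 days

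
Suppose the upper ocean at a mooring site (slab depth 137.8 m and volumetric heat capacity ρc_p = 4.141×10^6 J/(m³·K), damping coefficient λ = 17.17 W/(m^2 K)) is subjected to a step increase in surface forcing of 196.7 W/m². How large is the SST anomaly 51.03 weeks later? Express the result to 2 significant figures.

6.9 K

Areal heat capacity C = ρc_p × D = 4.141×10^6 × 137.8 = 5.71×10^8 J/(m²·K).
τ = C / λ = 5.71×10^8 / 17.17 = 3.32×10^7 s.
Equilibrium anomaly ΔT_eq = F / λ = 196.7 / 17.17 = 11.5 K.
t = 51.03 weeks = 3.09×10^7 s, so t/τ = 0.929.
ΔT(t) = ΔT_eq (1 − e^(−t/τ)) = 11.5 × (1 − e^−0.929) = 6.93 K.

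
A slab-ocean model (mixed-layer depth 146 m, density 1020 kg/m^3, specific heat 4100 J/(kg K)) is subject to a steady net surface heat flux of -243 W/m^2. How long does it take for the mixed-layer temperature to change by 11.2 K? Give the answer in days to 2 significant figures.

Areal heat capacity C = ρ c_p D = 1020 × 4100 × 146 = 6.11×10^8 J/(m²·K).
Time required: Δt = C ΔT / F = 6.11×10^8 × -11.2 / -243 = 2.81×10^7 s.
In days: 2.81×10^7 s / (86400 s/day) = 326 days.

330 days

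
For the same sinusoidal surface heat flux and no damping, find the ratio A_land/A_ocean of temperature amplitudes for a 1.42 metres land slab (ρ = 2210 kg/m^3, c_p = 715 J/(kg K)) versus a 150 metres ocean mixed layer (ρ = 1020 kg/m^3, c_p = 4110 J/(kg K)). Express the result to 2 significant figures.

C_ocean = 1020 × 4110 × 150 = 6.29×10^8 J/(m²·K).
C_land = 2210 × 715 × 1.42 = 2.24×10^6 J/(m²·K).
Undamped amplitude ∝ 1/C, so A_land/A_ocean = C_ocean/C_land = 280.

280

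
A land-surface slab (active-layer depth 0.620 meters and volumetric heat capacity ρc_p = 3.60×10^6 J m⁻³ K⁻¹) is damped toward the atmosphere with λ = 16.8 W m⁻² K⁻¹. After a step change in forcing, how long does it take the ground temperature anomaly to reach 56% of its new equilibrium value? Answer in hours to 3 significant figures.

Areal heat capacity C = ρc_p × D = 3.60×10^6 × 0.620 = 2.23×10^6 J/(m²·K).
τ = C / λ = 2.23×10^6 / 16.8 = 1.33×10^5 s.
Fraction reached: 1 − e^(−t/τ) = 0.56 ⇒ t = −τ ln(1 − 0.56) = τ × 0.821.
t = 1.09×10^5 s = 30.3 hours.

30.3 hours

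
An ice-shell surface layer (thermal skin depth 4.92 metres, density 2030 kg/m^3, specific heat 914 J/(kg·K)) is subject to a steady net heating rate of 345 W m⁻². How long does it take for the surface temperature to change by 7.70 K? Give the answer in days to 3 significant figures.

Areal heat capacity C = ρ c_p D = 2030 × 914 × 4.92 = 9.13×10^6 J/(m^2 K).
Time required: Δt = C ΔT / F = 9.13×10^6 × 7.70 / 345 = 2.04×10^5 s.
In days: 2.04×10^5 s / (86400 s/day) = 2.36 days.

2.36 days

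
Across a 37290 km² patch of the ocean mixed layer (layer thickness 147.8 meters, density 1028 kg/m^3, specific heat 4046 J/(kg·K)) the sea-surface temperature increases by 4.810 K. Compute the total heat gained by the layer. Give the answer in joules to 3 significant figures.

Areal heat capacity C = ρ c_p D = 1028 × 4046 × 147.8 = 6.15×10^8 J/(m²·K).
Heat per unit area: q = C ΔT = 6.15×10^8 × 4.810 = 2.96×10^9 J/m².
Total heat: Q = q × A = 2.96×10^9 × (37290 × 10⁶ m²) = 1.10×10^20 J.

1.10×10^20 J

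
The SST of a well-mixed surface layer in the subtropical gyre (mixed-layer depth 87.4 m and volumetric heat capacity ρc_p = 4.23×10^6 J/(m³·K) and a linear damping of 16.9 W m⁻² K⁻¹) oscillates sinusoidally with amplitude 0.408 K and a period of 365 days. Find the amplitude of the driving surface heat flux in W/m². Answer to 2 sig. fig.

Areal heat capacity C = ρc_p × D = 4.23×10^6 × 87.4 = 3.70×10^8 J/(m²·K).
ω = 2π / 3.15×10^7 s = 1.99×10^-7 s⁻¹.
√((Cω)² + λ²) = √((73.7)² + 16.9²) = 75.6 W/(m²·K).
F₀ = A × √((Cω)²+λ²) = 0.408 × 75.6 = 30.8 W/m².

31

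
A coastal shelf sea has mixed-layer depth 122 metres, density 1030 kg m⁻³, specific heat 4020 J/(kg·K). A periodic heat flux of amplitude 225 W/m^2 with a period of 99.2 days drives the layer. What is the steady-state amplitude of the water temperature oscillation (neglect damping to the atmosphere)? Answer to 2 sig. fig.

Areal heat capacity C = ρ c_p D = 1030 × 4020 × 122 = 5.05×10^8 J/(m^2 K).
Angular frequency ω = 2π / T = 2π / 8.57×10^6 s = 7.33×10^-7 s⁻¹.
Cω = 5.05×10^8 × 7.33×10^-7 = 370 W/(m²·K).
Amplitude A = F₀ / (Cω) = 225 / 370 = 0.608 K.

0.61 K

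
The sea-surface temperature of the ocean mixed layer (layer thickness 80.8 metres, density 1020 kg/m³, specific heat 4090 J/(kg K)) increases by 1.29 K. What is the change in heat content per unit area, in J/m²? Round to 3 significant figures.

4.35×10^8

Areal heat capacity C = ρ c_p D = 1020 × 4090 × 80.8 = 3.37×10^8 J m⁻² K⁻¹.
ΔQ = C ΔT = 3.37×10^8 × 1.29 = 4.35×10^8 J/m².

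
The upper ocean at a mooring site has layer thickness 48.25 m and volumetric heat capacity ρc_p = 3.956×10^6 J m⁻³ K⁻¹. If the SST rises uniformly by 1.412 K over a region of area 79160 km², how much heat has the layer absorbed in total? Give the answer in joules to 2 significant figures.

2.1×10^19 J

Areal heat capacity C = ρc_p × D = 3.956×10^6 × 48.25 = 1.91×10^8 J m⁻² K⁻¹.
Heat per unit area: q = C ΔT = 1.91×10^8 × 1.412 = 2.70×10^8 J/m².
Total heat: Q = q × A = 2.70×10^8 × (79160 × 10⁶ m²) = 2.13×10^19 J.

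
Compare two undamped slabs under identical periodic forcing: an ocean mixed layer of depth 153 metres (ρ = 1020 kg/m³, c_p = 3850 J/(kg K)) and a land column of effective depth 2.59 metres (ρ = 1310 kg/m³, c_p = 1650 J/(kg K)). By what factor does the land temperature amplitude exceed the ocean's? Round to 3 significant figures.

107

C_ocean = 1020 × 3850 × 153 = 6.01×10^8 J/(m²·K).
C_land = 1310 × 1650 × 2.59 = 5.60×10^6 J/(m²·K).
Undamped amplitude ∝ 1/C, so A_land/A_ocean = C_ocean/C_land = 107.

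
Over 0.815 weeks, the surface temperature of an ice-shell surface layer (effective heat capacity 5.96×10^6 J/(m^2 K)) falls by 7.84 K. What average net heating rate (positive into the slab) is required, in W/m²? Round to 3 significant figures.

Areal heat capacity C = 5.96×10^6 J/(m^2 K) (given).
Required heat per unit area: Q = C ΔT = 5.96×10^6 × -7.84 = -4.67×10^7 J/m².
Flux F = Q / Δt = -4.67×10^7 / 4.93×10^5 s = -94.8 W/m².

-94.8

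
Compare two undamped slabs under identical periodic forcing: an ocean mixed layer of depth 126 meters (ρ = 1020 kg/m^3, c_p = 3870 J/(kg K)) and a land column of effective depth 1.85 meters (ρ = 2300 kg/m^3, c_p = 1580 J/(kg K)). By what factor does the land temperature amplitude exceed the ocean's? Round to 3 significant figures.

C_ocean = 1020 × 3870 × 126 = 4.97×10^8 J/(m²·K).
C_land = 2300 × 1580 × 1.85 = 6.72×10^6 J/(m²·K).
Undamped amplitude ∝ 1/C, so A_land/A_ocean = C_ocean/C_land = 74.0.

74.0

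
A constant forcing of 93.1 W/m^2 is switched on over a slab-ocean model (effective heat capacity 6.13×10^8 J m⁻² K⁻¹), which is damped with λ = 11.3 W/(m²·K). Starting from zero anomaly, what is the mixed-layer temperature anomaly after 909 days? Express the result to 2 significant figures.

6.3 K

Areal heat capacity C = 6.13×10^8 J m⁻² K⁻¹ (given).
τ = C / λ = 6.13×10^8 / 11.3 = 5.42×10^7 s.
Equilibrium anomaly ΔT_eq = F / λ = 93.1 / 11.3 = 8.24 K.
t = 909 days = 7.85×10^7 s, so t/τ = 1.45.
ΔT(t) = ΔT_eq (1 − e^(−t/τ)) = 8.24 × (1 − e^−1.45) = 6.30 K.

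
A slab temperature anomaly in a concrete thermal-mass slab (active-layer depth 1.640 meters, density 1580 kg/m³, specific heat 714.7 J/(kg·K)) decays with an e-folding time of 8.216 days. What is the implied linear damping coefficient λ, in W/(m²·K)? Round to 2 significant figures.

2.6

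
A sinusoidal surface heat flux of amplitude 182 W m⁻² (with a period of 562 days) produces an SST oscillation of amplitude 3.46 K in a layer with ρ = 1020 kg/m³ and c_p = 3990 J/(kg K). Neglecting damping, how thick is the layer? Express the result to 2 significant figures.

100 m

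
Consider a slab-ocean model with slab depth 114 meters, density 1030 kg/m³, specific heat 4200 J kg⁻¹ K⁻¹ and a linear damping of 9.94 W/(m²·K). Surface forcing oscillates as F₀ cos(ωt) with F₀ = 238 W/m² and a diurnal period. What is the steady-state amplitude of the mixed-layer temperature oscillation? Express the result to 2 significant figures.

Areal heat capacity C = ρ c_p D = 1030 × 4200 × 114 = 4.93×10^8 J m⁻² K⁻¹.
Angular frequency ω = 2π / T = 2π / 86400 s = 7.27×10^-5 s⁻¹.
√((Cω)² + λ²) = √((35900)² + 9.94²) = 35900 W/(m²·K).
Amplitude A = F₀ / √((Cω)²+λ²) = 238 / 35900 = 0.00664 K.

0.0066 K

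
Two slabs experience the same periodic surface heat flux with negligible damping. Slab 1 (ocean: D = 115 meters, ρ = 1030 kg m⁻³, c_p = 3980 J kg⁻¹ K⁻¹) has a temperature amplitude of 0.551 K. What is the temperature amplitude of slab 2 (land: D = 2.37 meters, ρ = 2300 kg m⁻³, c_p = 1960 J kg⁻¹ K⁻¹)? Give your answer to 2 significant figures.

24 K

C_ocean = 4.71×10^8 J/(m²·K); C_land = 1.07×10^7 J/(m²·K).
A ∝ 1/C ⇒ A_land = A_ocean × C_ocean/C_land = 0.551 × 44.1 = 24.3 K.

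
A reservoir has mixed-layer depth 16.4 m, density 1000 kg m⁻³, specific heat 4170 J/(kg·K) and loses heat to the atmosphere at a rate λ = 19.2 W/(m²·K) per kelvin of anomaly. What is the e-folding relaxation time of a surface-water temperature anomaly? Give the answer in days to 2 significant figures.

41 days

Areal heat capacity C = ρ c_p D = 1000 × 4170 × 16.4 = 6.84×10^7 J/(m^2 K).
Relaxation time τ = C / λ = 6.84×10^7 / 19.2 = 3.56×10^6 s.
In days: 3.56×10^6 s / (86400 s/day) = 41.2 days.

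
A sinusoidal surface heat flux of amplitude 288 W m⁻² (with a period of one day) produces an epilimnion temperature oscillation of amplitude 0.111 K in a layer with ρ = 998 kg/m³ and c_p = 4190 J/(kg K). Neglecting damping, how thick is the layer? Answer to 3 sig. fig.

8.53 m

ω = 2π / 86400 s = 7.27×10^-5 s⁻¹.
Required C = F₀ / (A ω) = 288 / (0.111 × 7.27×10^-5) = 3.57×10^7 J/(m²·K).
D = C / (ρ c_p) = 3.57×10^7 / (998 × 4190) = 8.53 m.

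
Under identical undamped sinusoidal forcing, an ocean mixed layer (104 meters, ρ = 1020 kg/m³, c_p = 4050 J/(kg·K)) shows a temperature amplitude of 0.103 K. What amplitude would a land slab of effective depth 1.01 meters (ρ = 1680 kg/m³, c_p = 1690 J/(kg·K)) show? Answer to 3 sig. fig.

15.4 K

C_ocean = 4.30×10^8 J/(m²·K); C_land = 2.87×10^6 J/(m²·K).
A ∝ 1/C ⇒ A_land = A_ocean × C_ocean/C_land = 0.103 × 150 = 15.4 K.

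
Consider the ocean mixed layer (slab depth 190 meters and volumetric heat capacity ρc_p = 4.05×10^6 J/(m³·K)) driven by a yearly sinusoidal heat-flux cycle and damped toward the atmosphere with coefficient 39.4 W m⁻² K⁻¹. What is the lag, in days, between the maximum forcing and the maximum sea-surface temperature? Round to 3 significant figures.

Areal heat capacity C = ρc_p × D = 4.05×10^6 × 190 = 7.70×10^8 J m⁻² K⁻¹.
ω = 2π / 3.15×10^7 s = 1.99×10^-7 s⁻¹.
Phase lag φ = arctan(Cω/λ) = arctan(153/39.4) = 1.32 rad.
Time lag = φ / ω = 1.32 / 1.99×10^-7 = 6.62×10^6 s = 76.6 days.

76.6 days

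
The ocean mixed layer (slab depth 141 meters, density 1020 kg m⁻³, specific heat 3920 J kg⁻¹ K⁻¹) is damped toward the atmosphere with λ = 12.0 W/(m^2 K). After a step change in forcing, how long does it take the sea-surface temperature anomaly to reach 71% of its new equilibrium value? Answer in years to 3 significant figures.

Areal heat capacity C = ρ c_p D = 1020 × 3920 × 141 = 5.64×10^8 J/(m^2 K).
τ = C / λ = 5.64×10^8 / 12.0 = 4.70×10^7 s.
Fraction reached: 1 − e^(−t/τ) = 0.71 ⇒ t = −τ ln(1 − 0.71) = τ × 1.24.
t = 5.82×10^7 s = 1.84 years.

1.84 years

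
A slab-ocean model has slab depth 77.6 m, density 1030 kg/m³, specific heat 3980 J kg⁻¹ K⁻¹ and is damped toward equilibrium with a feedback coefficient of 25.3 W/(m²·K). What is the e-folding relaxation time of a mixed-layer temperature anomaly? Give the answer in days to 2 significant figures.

150 days

Areal heat capacity C = ρ c_p D = 1030 × 3980 × 77.6 = 3.18×10^8 J/(m^2 K).
Relaxation time τ = C / λ = 3.18×10^8 / 25.3 = 1.26×10^7 s.
In days: 1.26×10^7 s / (86400 s/day) = 146 days.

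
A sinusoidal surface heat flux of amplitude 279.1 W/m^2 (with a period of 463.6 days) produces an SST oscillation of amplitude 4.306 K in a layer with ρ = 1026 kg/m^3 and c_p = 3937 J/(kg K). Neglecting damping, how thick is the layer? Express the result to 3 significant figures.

102 m

ω = 2π / 4.01×10^7 s = 1.57×10^-7 s⁻¹.
Required C = F₀ / (A ω) = 279.1 / (4.306 × 1.57×10^-7) = 4.13×10^8 J/(m²·K).
D = C / (ρ c_p) = 4.13×10^8 / (1026 × 3937) = 102 m.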